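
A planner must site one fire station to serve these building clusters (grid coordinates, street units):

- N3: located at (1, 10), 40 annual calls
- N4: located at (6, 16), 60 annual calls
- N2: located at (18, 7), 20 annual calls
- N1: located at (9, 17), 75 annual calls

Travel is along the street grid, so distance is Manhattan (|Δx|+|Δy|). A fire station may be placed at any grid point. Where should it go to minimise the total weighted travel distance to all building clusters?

Manhattan distance separates: Σwᵢ(|x−xᵢ|+|y−yᵢ|) = Σwᵢ|x−xᵢ| + Σwᵢ|y−yᵢ|, so x and y are optimised independently as 1-D weighted medians.
Total weight W = 195; half = 97.5.
x-coordinate, sorted with cumulative weight:
  x=1 (N3, w=40) cum 40
  x=6 (N4, w=60) cum 100  ← median
  x=9 (N1, w=75) cum 175
  x=18 (N2, w=20) cum 195
⇒ x* = 6
y-coordinate, sorted with cumulative weight:
  y=7 (N2, w=20) cum 20
  y=10 (N3, w=40) cum 60
  y=16 (N4, w=60) cum 120  ← median
  y=17 (N1, w=75) cum 195
⇒ y* = 16

(6, 16)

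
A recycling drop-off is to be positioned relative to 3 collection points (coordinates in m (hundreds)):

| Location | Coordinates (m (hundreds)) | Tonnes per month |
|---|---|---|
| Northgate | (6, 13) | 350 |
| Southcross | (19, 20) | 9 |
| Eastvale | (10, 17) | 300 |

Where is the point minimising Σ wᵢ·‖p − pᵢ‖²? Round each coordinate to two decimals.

The minimiser of Σwᵢ‖p−pᵢ‖² is the weighted centroid p* = (Σwᵢpᵢ)/(Σwᵢ).
Σwᵢ = 659.
Σwᵢxᵢ = 350·6 + 9·19 + 300·10 = 5271.
Σwᵢyᵢ = 350·13 + 9·20 + 300·17 = 9830.
x* = 5271/659 = 8.00, y* = 9830/659 = 14.92.

(8.00, 14.92)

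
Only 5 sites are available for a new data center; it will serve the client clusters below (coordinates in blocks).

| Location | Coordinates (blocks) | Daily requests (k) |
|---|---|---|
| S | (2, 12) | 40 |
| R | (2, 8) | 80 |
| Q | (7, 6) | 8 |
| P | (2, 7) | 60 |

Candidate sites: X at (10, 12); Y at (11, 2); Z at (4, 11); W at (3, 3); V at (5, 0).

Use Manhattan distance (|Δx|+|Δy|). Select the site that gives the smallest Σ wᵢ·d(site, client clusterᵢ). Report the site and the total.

Total weighted distance at each candidate:
  X (10, 12): total = 2132
  Y (11, 2): total = 2864
  Z (4, 11): total = 944
  W (3, 3): total = 1236
  V (5, 0): total = 2144
Minimum is at Z with total 944 blocks.

Z, total 944 blocks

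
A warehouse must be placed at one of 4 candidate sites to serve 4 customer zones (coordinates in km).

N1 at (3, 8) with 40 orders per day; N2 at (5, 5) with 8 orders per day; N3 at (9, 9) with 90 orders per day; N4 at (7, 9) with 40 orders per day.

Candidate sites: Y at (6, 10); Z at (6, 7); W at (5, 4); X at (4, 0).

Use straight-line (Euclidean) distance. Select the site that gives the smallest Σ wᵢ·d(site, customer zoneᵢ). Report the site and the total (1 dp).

Total weighted distance at each candidate:
  Y (6, 10): total = 526.2
  Z (6, 7): total = 558.3
  W (5, 4): total = 978.6
  X (4, 0): total = 1669.4
Minimum is at Y with total 526.2 km.

Y, total 526.2 km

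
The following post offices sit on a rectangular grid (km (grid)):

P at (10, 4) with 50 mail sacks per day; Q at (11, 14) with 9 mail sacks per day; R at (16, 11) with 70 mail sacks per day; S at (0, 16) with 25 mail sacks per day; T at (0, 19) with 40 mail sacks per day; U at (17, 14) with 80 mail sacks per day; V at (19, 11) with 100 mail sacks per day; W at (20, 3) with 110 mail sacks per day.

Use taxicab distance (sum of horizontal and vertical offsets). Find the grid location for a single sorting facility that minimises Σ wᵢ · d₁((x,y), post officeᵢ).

(17, 11)

Manhattan distance separates: Σwᵢ(|x−xᵢ|+|y−yᵢ|) = Σwᵢ|x−xᵢ| + Σwᵢ|y−yᵢ|, so x and y are optimised independently as 1-D weighted medians.
Total weight W = 484; half = 242.
x-coordinate, sorted with cumulative weight:
  x=0 (S, w=25) cum 25
  x=0 (T, w=40) cum 65
  x=10 (P, w=50) cum 115
  x=11 (Q, w=9) cum 124
  x=16 (R, w=70) cum 194
  x=17 (U, w=80) cum 274  ← median
  x=19 (V, w=100) cum 374
  x=20 (W, w=110) cum 484
⇒ x* = 17
y-coordinate, sorted with cumulative weight:
  y=3 (W, w=110) cum 110
  y=4 (P, w=50) cum 160
  y=11 (R, w=70) cum 230
  y=11 (V, w=100) cum 330  ← median
  y=14 (Q, w=9) cum 339
  y=14 (U, w=80) cum 419
  y=16 (S, w=25) cum 444
  y=19 (T, w=40) cum 484
⇒ y* = 11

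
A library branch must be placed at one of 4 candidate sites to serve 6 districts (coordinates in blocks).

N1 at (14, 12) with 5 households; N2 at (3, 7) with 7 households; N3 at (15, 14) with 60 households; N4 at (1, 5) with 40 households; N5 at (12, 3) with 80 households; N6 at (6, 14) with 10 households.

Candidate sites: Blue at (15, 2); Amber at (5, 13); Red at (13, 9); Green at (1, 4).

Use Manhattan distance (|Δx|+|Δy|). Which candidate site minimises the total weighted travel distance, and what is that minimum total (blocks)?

Total weighted distance at each candidate:
  Blue (15, 2): total = 2104
  Amber (5, 13): total = 2626
  Red (13, 9): total = 1844
  Green (1, 4): total = 2730
Minimum is at Red with total 1844 blocks.

Red, total 1844 blocks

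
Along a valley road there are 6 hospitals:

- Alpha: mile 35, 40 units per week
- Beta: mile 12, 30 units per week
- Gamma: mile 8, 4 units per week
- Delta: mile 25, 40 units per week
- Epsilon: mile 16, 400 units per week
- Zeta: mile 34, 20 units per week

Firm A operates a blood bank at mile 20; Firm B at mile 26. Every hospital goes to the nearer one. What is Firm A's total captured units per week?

434

The indifferent point is the midpoint (20+26)/2 = 23; hospitals left of it (closer to Firm A at 20) go to Firm A, those right go to Firm B.
  Gamma at 8 (w=4) → Firm A
  Beta at 12 (w=30) → Firm A
  Epsilon at 16 (w=400) → Firm A
  Delta at 25 (w=40) → Firm B
  Zeta at 34 (w=20) → Firm B
  Alpha at 35 (w=40) → Firm B
Firm A captures 434; Firm B captures 100.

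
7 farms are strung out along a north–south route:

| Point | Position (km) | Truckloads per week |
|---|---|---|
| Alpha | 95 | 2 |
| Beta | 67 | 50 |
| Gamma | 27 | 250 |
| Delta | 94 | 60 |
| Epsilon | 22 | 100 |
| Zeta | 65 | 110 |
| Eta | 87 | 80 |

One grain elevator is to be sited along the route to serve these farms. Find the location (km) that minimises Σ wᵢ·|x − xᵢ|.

For a sum of weighted absolute distances on a line, the optimum is the weighted median (not the mean). Total weight W = 652; half-weight = 326.
Sort by position and accumulate weight:
  km 22 (Epsilon, w=100) → cum 100
  km 27 (Gamma, w=250) → cum 350  ≥ 326 → median here
  km 65 (Zeta, w=110) → cum 460
  km 67 (Beta, w=50) → cum 510
  km 87 (Eta, w=80) → cum 590
  km 94 (Delta, w=60) → cum 650
  km 95 (Alpha, w=2) → cum 652
Optimal location: km 27.

x = 27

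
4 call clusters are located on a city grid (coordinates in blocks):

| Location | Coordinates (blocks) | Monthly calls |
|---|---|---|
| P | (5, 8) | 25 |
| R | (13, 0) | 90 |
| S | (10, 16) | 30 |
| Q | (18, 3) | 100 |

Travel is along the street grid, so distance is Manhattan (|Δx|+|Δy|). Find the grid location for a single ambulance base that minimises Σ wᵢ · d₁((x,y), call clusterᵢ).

(13, 3)

Manhattan distance separates: Σwᵢ(|x−xᵢ|+|y−yᵢ|) = Σwᵢ|x−xᵢ| + Σwᵢ|y−yᵢ|, so x and y are optimised independently as 1-D weighted medians.
Total weight W = 245; half = 122.5.
x-coordinate, sorted with cumulative weight:
  x=5 (P, w=25) cum 25
  x=10 (S, w=30) cum 55
  x=13 (R, w=90) cum 145  ← median
  x=18 (Q, w=100) cum 245
⇒ x* = 13
y-coordinate, sorted with cumulative weight:
  y=0 (R, w=90) cum 90
  y=3 (Q, w=100) cum 190  ← median
  y=8 (P, w=25) cum 215
  y=16 (S, w=30) cum 245
⇒ y* = 3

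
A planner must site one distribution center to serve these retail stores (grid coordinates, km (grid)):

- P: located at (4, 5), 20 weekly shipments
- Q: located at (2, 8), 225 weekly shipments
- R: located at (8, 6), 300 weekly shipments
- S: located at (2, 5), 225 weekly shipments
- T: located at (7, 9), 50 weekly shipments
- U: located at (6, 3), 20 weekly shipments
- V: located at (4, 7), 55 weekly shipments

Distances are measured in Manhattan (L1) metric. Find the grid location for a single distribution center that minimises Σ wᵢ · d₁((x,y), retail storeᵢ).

Manhattan distance separates: Σwᵢ(|x−xᵢ|+|y−yᵢ|) = Σwᵢ|x−xᵢ| + Σwᵢ|y−yᵢ|, so x and y are optimised independently as 1-D weighted medians.
Total weight W = 895; half = 447.5.
x-coordinate, sorted with cumulative weight:
  x=2 (Q, w=225) cum 225
  x=2 (S, w=225) cum 450  ← median
  x=4 (P, w=20) cum 470
  x=4 (V, w=55) cum 525
  x=6 (U, w=20) cum 545
  x=7 (T, w=50) cum 595
  x=8 (R, w=300) cum 895
⇒ x* = 2
y-coordinate, sorted with cumulative weight:
  y=3 (U, w=20) cum 20
  y=5 (P, w=20) cum 40
  y=5 (S, w=225) cum 265
  y=6 (R, w=300) cum 565  ← median
  y=7 (V, w=55) cum 620
  y=8 (Q, w=225) cum 845
  y=9 (T, w=50) cum 895
⇒ y* = 6

(2, 6)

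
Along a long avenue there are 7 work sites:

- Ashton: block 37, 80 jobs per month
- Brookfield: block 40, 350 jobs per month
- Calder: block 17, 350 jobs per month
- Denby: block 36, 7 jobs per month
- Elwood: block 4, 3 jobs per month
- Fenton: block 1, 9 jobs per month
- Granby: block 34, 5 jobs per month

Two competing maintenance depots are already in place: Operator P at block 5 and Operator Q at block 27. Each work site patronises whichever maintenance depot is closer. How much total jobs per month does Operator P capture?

The indifferent point is the midpoint (5+27)/2 = 16; work sites left of it (closer to Operator P at 5) go to Operator P, those right go to Operator Q.
  Fenton at 1 (w=9) → Operator P
  Elwood at 4 (w=3) → Operator P
  Calder at 17 (w=350) → Operator Q
  Granby at 34 (w=5) → Operator Q
  Denby at 36 (w=7) → Operator Q
  Ashton at 37 (w=80) → Operator Q
  Brookfield at 40 (w=350) → Operator Q
Operator P captures 12; Operator Q captures 792.

12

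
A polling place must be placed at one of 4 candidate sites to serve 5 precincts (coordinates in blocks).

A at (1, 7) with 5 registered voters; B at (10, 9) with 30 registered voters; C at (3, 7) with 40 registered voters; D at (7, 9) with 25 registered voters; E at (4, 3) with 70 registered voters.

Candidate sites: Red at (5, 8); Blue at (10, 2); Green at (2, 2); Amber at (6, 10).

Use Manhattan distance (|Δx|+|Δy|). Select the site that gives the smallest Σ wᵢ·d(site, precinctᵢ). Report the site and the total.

Total weighted distance at each candidate:
  Red (5, 8): total = 820
  Blue (10, 2): total = 1500
  Green (2, 2): total = 1230
  Amber (6, 10): total = 1110
Minimum is at Red with total 820 blocks.

Red, total 820 blocks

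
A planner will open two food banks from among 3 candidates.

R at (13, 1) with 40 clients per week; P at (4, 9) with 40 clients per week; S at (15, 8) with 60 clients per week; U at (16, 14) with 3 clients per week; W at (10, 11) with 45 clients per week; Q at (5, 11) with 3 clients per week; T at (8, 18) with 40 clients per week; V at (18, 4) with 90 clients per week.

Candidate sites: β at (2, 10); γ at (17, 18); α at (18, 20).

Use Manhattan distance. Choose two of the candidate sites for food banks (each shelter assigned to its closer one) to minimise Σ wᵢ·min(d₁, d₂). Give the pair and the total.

{β, γ}, total 3782

Evaluate every pair (each demand assigned to the nearer of the two):
  {β, γ}: total = 3782
  {β, α}: total = 4181
  {γ, α}: total = 4852
Best pair: {β, γ} with total 3782.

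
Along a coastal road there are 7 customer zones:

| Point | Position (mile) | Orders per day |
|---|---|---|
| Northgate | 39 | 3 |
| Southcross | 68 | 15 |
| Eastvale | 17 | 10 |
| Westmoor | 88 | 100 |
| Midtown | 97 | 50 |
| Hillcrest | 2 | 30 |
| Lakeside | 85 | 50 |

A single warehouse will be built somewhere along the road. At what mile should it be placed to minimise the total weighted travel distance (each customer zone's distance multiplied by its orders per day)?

For a sum of weighted absolute distances on a line, the optimum is the weighted median (not the mean). Total weight W = 258; half-weight = 129.
Sort by position and accumulate weight:
  mile 2 (Hillcrest, w=30) → cum 30
  mile 17 (Eastvale, w=10) → cum 40
  mile 39 (Northgate, w=3) → cum 43
  mile 68 (Southcross, w=15) → cum 58
  mile 85 (Lakeside, w=50) → cum 108
  mile 88 (Westmoor, w=100) → cum 208  ≥ 129 → median here
  mile 97 (Midtown, w=50) → cum 258
Optimal location: mile 88.

x = 88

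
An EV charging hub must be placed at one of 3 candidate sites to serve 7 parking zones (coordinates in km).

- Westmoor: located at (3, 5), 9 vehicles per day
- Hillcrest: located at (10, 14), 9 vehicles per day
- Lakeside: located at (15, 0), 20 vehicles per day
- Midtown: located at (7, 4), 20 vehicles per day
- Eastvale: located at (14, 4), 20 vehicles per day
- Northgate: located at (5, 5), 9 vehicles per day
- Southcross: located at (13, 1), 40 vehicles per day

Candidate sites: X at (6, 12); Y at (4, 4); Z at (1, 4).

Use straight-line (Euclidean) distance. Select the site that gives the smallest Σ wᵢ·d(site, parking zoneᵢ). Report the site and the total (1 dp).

Y, total 1004.0 km

Total weighted distance at each candidate:
  X (6, 12): total = 1381.5
  Y (4, 4): total = 1004.0
  Z (1, 4): total = 1344.3
Minimum is at Y with total 1004.0 km.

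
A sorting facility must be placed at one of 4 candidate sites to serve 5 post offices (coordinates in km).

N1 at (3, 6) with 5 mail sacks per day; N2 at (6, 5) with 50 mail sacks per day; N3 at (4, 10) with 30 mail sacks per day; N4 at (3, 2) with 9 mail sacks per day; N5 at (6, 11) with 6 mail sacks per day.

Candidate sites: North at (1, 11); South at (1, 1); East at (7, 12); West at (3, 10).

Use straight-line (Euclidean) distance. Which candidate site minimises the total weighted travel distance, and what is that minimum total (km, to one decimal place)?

Total weighted distance at each candidate:
  North (1, 11): total = 625.3
  South (1, 1): total = 718.9
  East (7, 12): total = 603.2
  West (3, 10): total = 432.5
Minimum is at West with total 432.5 km.

West, total 432.5 km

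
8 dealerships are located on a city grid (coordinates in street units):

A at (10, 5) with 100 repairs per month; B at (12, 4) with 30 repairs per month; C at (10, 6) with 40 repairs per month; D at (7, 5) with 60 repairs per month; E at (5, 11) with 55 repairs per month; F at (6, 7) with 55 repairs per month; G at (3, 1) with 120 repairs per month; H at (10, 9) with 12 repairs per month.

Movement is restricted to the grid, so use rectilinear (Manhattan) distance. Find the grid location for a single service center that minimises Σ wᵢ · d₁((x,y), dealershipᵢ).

Manhattan distance separates: Σwᵢ(|x−xᵢ|+|y−yᵢ|) = Σwᵢ|x−xᵢ| + Σwᵢ|y−yᵢ|, so x and y are optimised independently as 1-D weighted medians.
Total weight W = 472; half = 236.
x-coordinate, sorted with cumulative weight:
  x=3 (G, w=120) cum 120
  x=5 (E, w=55) cum 175
  x=6 (F, w=55) cum 230
  x=7 (D, w=60) cum 290  ← median
  x=10 (A, w=100) cum 390
  x=10 (C, w=40) cum 430
  x=10 (H, w=12) cum 442
  x=12 (B, w=30) cum 472
⇒ x* = 7
y-coordinate, sorted with cumulative weight:
  y=1 (G, w=120) cum 120
  y=4 (B, w=30) cum 150
  y=5 (A, w=100) cum 250  ← median
  y=5 (D, w=60) cum 310
  y=6 (C, w=40) cum 350
  y=7 (F, w=55) cum 405
  y=9 (H, w=12) cum 417
  y=11 (E, w=55) cum 472
⇒ y* = 5

(7, 5)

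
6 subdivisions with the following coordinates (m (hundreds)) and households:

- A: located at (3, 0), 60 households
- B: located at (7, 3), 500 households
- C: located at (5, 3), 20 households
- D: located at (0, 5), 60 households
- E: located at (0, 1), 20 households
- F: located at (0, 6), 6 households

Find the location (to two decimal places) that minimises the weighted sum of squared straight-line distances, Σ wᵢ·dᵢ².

The minimiser of Σwᵢ‖p−pᵢ‖² is the weighted centroid p* = (Σwᵢpᵢ)/(Σwᵢ).
Σwᵢ = 666.
Σwᵢxᵢ = 60·3 + 500·7 + 20·5 + 60·0 + 20·0 + 6·0 = 3780.
Σwᵢyᵢ = 60·0 + 500·3 + 20·3 + 60·5 + 20·1 + 6·6 = 1916.
x* = 3780/666 = 5.68, y* = 1916/666 = 2.88.

(5.68, 2.88)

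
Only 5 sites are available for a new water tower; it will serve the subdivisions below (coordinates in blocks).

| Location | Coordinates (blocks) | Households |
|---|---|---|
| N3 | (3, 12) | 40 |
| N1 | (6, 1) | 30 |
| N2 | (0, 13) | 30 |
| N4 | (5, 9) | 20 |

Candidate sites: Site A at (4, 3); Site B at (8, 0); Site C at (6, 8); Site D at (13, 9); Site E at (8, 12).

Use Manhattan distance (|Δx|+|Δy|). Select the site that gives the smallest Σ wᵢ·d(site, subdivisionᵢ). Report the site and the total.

Site C, total 860 blocks

Total weighted distance at each candidate:
  Site A (4, 3): total = 1080
  Site B (8, 0): total = 1640
  Site C (6, 8): total = 860
  Site D (13, 9): total = 1640
  Site E (8, 12): total = 980
Minimum is at Site C with total 860 blocks.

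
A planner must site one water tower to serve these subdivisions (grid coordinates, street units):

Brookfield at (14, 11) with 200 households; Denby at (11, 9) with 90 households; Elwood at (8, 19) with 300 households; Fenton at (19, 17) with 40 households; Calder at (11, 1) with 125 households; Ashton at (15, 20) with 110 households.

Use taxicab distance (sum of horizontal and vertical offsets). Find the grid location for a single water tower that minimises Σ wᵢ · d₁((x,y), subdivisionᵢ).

Manhattan distance separates: Σwᵢ(|x−xᵢ|+|y−yᵢ|) = Σwᵢ|x−xᵢ| + Σwᵢ|y−yᵢ|, so x and y are optimised independently as 1-D weighted medians.
Total weight W = 865; half = 432.5.
x-coordinate, sorted with cumulative weight:
  x=8 (Elwood, w=300) cum 300
  x=11 (Denby, w=90) cum 390
  x=11 (Calder, w=125) cum 515  ← median
  x=14 (Brookfield, w=200) cum 715
  x=15 (Ashton, w=110) cum 825
  x=19 (Fenton, w=40) cum 865
⇒ x* = 11
y-coordinate, sorted with cumulative weight:
  y=1 (Calder, w=125) cum 125
  y=9 (Denby, w=90) cum 215
  y=11 (Brookfield, w=200) cum 415
  y=17 (Fenton, w=40) cum 455  ← median
  y=19 (Elwood, w=300) cum 755
  y=20 (Ashton, w=110) cum 865
⇒ y* = 17

(11, 17)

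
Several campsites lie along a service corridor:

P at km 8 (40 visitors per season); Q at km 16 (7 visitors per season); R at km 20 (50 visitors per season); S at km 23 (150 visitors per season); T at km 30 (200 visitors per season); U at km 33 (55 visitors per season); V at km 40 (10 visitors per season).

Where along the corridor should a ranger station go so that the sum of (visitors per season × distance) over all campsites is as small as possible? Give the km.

x = 30

For a sum of weighted absolute distances on a line, the optimum is the weighted median (not the mean). Total weight W = 512; half-weight = 256.
Sort by position and accumulate weight:
  km 8 (P, w=40) → cum 40
  km 16 (Q, w=7) → cum 47
  km 20 (R, w=50) → cum 97
  km 23 (S, w=150) → cum 247
  km 30 (T, w=200) → cum 447  ≥ 256 → median here
  km 33 (U, w=55) → cum 502
  km 40 (V, w=10) → cum 512
Optimal location: km 30.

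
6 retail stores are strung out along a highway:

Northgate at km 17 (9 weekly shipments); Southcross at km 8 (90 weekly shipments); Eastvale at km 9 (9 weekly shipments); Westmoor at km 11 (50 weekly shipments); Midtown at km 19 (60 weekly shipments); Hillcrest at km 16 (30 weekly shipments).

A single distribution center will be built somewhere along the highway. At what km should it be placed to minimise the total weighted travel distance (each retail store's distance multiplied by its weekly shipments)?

For a sum of weighted absolute distances on a line, the optimum is the weighted median (not the mean). Total weight W = 248; half-weight = 124.
Sort by position and accumulate weight:
  km 8 (Southcross, w=90) → cum 90
  km 9 (Eastvale, w=9) → cum 99
  km 11 (Westmoor, w=50) → cum 149  ≥ 124 → median here
  km 16 (Hillcrest, w=30) → cum 179
  km 17 (Northgate, w=9) → cum 188
  km 19 (Midtown, w=60) → cum 248
Optimal location: km 11.

x = 11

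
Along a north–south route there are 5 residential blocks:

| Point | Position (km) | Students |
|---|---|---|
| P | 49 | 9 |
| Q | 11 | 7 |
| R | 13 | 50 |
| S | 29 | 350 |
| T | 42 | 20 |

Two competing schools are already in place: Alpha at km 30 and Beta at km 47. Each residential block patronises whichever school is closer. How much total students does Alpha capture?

407

The indifferent point is the midpoint (30+47)/2 = 38.5; residential blocks left of it (closer to Alpha at 30) go to Alpha, those right go to Beta.
  Q at 11 (w=7) → Alpha
  R at 13 (w=50) → Alpha
  S at 29 (w=350) → Alpha
  T at 42 (w=20) → Beta
  P at 49 (w=9) → Beta
Alpha captures 407; Beta captures 29.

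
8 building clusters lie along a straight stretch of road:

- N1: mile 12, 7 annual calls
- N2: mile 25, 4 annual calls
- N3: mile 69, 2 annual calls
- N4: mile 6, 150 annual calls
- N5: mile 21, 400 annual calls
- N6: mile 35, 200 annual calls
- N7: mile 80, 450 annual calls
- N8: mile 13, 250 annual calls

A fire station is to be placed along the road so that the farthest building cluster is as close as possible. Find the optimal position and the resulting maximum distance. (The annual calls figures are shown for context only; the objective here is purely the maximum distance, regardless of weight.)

location 43, max distance 37

The 1-center on a line is the midpoint of the two extreme points: leftmost at 6, rightmost at 80.
Optimal location = (6 + 80)/2 = 43; maximum distance = (80 − 6)/2 = 37.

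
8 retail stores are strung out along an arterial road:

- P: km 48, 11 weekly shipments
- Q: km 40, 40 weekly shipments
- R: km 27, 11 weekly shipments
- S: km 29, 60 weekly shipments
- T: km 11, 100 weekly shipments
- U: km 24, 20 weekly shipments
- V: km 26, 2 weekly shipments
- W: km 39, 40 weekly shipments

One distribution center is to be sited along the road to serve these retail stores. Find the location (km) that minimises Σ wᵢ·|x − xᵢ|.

x = 29

For a sum of weighted absolute distances on a line, the optimum is the weighted median (not the mean). Total weight W = 284; half-weight = 142.
Sort by position and accumulate weight:
  km 11 (T, w=100) → cum 100
  km 24 (U, w=20) → cum 120
  km 26 (V, w=2) → cum 122
  km 27 (R, w=11) → cum 133
  km 29 (S, w=60) → cum 193  ≥ 142 → median here
  km 39 (W, w=40) → cum 233
  km 40 (Q, w=40) → cum 273
  km 48 (P, w=11) → cum 284
Optimal location: km 29.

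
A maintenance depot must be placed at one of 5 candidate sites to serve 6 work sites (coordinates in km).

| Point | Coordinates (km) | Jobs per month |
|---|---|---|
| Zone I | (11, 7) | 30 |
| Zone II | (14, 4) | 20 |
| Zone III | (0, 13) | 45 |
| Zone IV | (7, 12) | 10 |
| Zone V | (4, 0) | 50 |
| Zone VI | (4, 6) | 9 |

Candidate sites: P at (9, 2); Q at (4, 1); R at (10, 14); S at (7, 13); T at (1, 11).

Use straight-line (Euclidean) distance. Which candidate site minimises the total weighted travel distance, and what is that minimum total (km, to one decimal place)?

Total weighted distance at each candidate:
  P (9, 2): total = 1337.7
  Q (4, 1): total = 1263.6
  R (10, 14): total = 1767.4
  S (7, 13): total = 1505.0
  T (1, 11): total = 1402.4
Minimum is at Q with total 1263.6 km.

Q, total 1263.6 km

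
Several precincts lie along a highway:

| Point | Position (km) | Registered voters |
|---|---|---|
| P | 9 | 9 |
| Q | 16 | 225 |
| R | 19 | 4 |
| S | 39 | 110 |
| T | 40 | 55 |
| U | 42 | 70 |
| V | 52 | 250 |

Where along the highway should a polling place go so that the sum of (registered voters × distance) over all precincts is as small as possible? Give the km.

x = 40

For a sum of weighted absolute distances on a line, the optimum is the weighted median (not the mean). Total weight W = 723; half-weight = 361.5.
Sort by position and accumulate weight:
  km 9 (P, w=9) → cum 9
  km 16 (Q, w=225) → cum 234
  km 19 (R, w=4) → cum 238
  km 39 (S, w=110) → cum 348
  km 40 (T, w=55) → cum 403  ≥ 361.5 → median here
  km 42 (U, w=70) → cum 473
  km 52 (V, w=250) → cum 723
Optimal location: km 40.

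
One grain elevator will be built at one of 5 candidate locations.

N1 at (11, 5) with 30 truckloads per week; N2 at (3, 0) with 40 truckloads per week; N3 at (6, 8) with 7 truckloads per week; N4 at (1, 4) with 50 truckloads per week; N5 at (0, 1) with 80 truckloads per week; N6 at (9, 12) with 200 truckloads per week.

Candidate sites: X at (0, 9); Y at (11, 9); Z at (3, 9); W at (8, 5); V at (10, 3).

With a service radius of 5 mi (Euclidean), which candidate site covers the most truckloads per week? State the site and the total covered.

Coverage radius r = 5 mi; a point is covered iff (Δx)²+(Δy)² ≤ 5² = 25.
  X (0, 9): covers {none} → 0
  Y (11, 9): covers {N1, N6} → 230
  Z (3, 9): covers {N3} → 7
  W (8, 5): covers {N1, N3} → 37
  V (10, 3): covers {N1} → 30
Maximum coverage at Y: 230 truckloads per week.

Y, covering 230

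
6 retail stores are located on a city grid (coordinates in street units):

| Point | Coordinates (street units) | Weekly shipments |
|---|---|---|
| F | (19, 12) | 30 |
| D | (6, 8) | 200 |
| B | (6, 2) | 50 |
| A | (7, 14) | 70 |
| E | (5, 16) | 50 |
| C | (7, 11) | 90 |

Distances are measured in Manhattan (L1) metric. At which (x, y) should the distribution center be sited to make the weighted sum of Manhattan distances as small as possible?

(6, 8)

Manhattan distance separates: Σwᵢ(|x−xᵢ|+|y−yᵢ|) = Σwᵢ|x−xᵢ| + Σwᵢ|y−yᵢ|, so x and y are optimised independently as 1-D weighted medians.
Total weight W = 490; half = 245.
x-coordinate, sorted with cumulative weight:
  x=5 (E, w=50) cum 50
  x=6 (D, w=200) cum 250  ← median
  x=6 (B, w=50) cum 300
  x=7 (A, w=70) cum 370
  x=7 (C, w=90) cum 460
  x=19 (F, w=30) cum 490
⇒ x* = 6
y-coordinate, sorted with cumulative weight:
  y=2 (B, w=50) cum 50
  y=8 (D, w=200) cum 250  ← median
  y=11 (C, w=90) cum 340
  y=12 (F, w=30) cum 370
  y=14 (A, w=70) cum 440
  y=16 (E, w=50) cum 490
⇒ y* = 8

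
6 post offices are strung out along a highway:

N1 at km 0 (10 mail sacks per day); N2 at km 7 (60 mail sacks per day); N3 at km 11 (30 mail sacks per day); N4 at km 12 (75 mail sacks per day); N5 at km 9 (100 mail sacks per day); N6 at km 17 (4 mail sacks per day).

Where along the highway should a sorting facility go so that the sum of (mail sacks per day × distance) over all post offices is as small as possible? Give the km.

x = 9

For a sum of weighted absolute distances on a line, the optimum is the weighted median (not the mean). Total weight W = 279; half-weight = 139.5.
Sort by position and accumulate weight:
  km 0 (N1, w=10) → cum 10
  km 7 (N2, w=60) → cum 70
  km 9 (N5, w=100) → cum 170  ≥ 139.5 → median here
  km 11 (N3, w=30) → cum 200
  km 12 (N4, w=75) → cum 275
  km 17 (N6, w=4) → cum 279
Optimal location: km 9.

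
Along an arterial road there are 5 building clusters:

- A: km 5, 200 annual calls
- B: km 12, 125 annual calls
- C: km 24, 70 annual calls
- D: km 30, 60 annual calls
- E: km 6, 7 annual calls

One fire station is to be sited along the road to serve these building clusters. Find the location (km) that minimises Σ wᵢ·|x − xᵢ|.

For a sum of weighted absolute distances on a line, the optimum is the weighted median (not the mean). Total weight W = 462; half-weight = 231.
Sort by position and accumulate weight:
  km 5 (A, w=200) → cum 200
  km 6 (E, w=7) → cum 207
  km 12 (B, w=125) → cum 332  ≥ 231 → median here
  km 24 (C, w=70) → cum 402
  km 30 (D, w=60) → cum 462
Optimal location: km 12.

x = 12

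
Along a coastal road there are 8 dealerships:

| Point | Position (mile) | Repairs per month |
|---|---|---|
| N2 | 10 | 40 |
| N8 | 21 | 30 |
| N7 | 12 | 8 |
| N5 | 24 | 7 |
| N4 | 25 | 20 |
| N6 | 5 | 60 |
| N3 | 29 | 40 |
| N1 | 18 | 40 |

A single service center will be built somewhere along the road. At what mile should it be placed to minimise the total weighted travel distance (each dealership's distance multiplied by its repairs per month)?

For a sum of weighted absolute distances on a line, the optimum is the weighted median (not the mean). Total weight W = 245; half-weight = 122.5.
Sort by position and accumulate weight:
  mile 5 (N6, w=60) → cum 60
  mile 10 (N2, w=40) → cum 100
  mile 12 (N7, w=8) → cum 108
  mile 18 (N1, w=40) → cum 148  ≥ 122.5 → median here
  mile 21 (N8, w=30) → cum 178
  mile 24 (N5, w=7) → cum 185
  mile 25 (N4, w=20) → cum 205
  mile 29 (N3, w=40) → cum 245
Optimal location: mile 18.

x = 18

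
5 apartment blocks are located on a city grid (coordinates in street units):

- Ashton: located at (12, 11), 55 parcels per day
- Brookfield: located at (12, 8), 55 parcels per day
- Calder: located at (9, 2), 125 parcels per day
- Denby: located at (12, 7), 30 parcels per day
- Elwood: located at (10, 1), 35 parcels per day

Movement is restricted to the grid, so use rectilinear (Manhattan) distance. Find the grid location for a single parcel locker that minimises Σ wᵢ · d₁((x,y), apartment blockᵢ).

Manhattan distance separates: Σwᵢ(|x−xᵢ|+|y−yᵢ|) = Σwᵢ|x−xᵢ| + Σwᵢ|y−yᵢ|, so x and y are optimised independently as 1-D weighted medians.
Total weight W = 300; half = 150.
x-coordinate, sorted with cumulative weight:
  x=9 (Calder, w=125) cum 125
  x=10 (Elwood, w=35) cum 160  ← median
  x=12 (Ashton, w=55) cum 215
  x=12 (Brookfield, w=55) cum 270
  x=12 (Denby, w=30) cum 300
⇒ x* = 10
y-coordinate, sorted with cumulative weight:
  y=1 (Elwood, w=35) cum 35
  y=2 (Calder, w=125) cum 160  ← median
  y=7 (Denby, w=30) cum 190
  y=8 (Brookfield, w=55) cum 245
  y=11 (Ashton, w=55) cum 300
⇒ y* = 2

(10, 2)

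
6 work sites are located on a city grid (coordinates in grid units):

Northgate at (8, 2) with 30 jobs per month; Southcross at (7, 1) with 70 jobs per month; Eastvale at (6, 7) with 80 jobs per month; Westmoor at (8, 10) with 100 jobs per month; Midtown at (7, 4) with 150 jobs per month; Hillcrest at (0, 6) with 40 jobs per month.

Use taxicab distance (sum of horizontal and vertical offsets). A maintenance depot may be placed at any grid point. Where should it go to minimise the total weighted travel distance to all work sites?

(7, 4)

Manhattan distance separates: Σwᵢ(|x−xᵢ|+|y−yᵢ|) = Σwᵢ|x−xᵢ| + Σwᵢ|y−yᵢ|, so x and y are optimised independently as 1-D weighted medians.
Total weight W = 470; half = 235.
x-coordinate, sorted with cumulative weight:
  x=0 (Hillcrest, w=40) cum 40
  x=6 (Eastvale, w=80) cum 120
  x=7 (Southcross, w=70) cum 190
  x=7 (Midtown, w=150) cum 340  ← median
  x=8 (Northgate, w=30) cum 370
  x=8 (Westmoor, w=100) cum 470
⇒ x* = 7
y-coordinate, sorted with cumulative weight:
  y=1 (Southcross, w=70) cum 70
  y=2 (Northgate, w=30) cum 100
  y=4 (Midtown, w=150) cum 250  ← median
  y=6 (Hillcrest, w=40) cum 290
  y=7 (Eastvale, w=80) cum 370
  y=10 (Westmoor, w=100) cum 470
⇒ y* = 4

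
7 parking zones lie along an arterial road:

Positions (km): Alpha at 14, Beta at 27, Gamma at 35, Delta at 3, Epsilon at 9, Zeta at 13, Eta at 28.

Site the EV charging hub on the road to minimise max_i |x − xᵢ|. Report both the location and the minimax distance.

location 19, max distance 16

The 1-center on a line is the midpoint of the two extreme points: leftmost at 3, rightmost at 35.
Optimal location = (3 + 35)/2 = 19; maximum distance = (35 − 3)/2 = 16.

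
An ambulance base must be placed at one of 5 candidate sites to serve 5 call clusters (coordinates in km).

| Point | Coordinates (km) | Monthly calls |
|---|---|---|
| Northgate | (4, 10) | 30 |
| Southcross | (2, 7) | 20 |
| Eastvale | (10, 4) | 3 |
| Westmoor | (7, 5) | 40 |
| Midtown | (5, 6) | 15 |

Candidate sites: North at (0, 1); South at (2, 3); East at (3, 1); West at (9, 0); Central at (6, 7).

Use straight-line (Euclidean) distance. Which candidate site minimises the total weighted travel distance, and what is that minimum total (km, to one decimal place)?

Total weighted distance at each candidate:
  North (0, 1): total = 881.8
  South (2, 3): total = 601.6
  East (3, 1): total = 723.2
  West (9, 0): total = 869.3
  Central (6, 7): total = 313.8
Minimum is at Central with total 313.8 km.

Central, total 313.8 km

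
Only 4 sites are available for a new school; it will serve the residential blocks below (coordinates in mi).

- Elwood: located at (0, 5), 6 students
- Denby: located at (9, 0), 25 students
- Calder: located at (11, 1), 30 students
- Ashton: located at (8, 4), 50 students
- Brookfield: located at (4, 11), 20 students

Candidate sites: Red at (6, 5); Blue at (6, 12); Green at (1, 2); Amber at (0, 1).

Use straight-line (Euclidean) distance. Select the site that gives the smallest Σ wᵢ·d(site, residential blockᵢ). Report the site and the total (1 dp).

Total weighted distance at each candidate:
  Red (6, 5): total = 612.2
  Blue (6, 12): total = 1184.1
  Green (1, 2): total = 1080.4
  Amber (0, 1): total = 1223.0
Minimum is at Red with total 612.2 mi.

Red, total 612.2 mi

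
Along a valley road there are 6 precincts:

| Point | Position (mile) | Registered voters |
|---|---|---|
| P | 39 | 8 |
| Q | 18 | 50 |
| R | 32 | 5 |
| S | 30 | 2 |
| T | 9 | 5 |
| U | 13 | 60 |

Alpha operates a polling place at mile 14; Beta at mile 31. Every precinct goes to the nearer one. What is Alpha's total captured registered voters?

115

The indifferent point is the midpoint (14+31)/2 = 22.5; precincts left of it (closer to Alpha at 14) go to Alpha, those right go to Beta.
  T at 9 (w=5) → Alpha
  U at 13 (w=60) → Alpha
  Q at 18 (w=50) → Alpha
  S at 30 (w=2) → Beta
  R at 32 (w=5) → Beta
  P at 39 (w=8) → Beta
Alpha captures 115; Beta captures 15.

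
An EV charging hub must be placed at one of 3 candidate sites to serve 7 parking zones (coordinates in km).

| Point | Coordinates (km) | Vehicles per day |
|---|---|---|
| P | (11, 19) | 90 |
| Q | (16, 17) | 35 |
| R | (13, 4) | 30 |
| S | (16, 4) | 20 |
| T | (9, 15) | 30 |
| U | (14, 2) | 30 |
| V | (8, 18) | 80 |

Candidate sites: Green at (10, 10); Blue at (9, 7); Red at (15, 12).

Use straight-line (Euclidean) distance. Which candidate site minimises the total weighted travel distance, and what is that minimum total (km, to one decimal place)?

Total weighted distance at each candidate:
  Green (10, 10): total = 2589.6
  Blue (9, 7): total = 3160.2
  Red (15, 12): total = 2553.0
Minimum is at Red with total 2553.0 km.

Red, total 2553.0 km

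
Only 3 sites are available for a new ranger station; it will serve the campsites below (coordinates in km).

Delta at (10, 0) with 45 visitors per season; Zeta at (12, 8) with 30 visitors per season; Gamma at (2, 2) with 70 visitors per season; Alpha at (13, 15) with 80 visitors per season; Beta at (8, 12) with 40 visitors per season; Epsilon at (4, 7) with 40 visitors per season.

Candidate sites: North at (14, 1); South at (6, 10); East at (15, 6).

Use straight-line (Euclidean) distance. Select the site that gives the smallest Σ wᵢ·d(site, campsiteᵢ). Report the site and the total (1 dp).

Total weighted distance at each candidate:
  North (14, 1): total = 3337.4
  South (6, 10): total = 2246.0
  East (15, 6): total = 2959.9
Minimum is at South with total 2246.0 km.

South, total 2246.0 km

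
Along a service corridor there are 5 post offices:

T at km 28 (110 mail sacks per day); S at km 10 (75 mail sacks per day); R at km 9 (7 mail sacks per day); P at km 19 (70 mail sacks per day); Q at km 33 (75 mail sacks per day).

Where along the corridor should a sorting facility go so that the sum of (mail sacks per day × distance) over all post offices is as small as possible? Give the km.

x = 28

For a sum of weighted absolute distances on a line, the optimum is the weighted median (not the mean). Total weight W = 337; half-weight = 168.5.
Sort by position and accumulate weight:
  km 9 (R, w=7) → cum 7
  km 10 (S, w=75) → cum 82
  km 19 (P, w=70) → cum 152
  km 28 (T, w=110) → cum 262  ≥ 168.5 → median here
  km 33 (Q, w=75) → cum 337
Optimal location: km 28.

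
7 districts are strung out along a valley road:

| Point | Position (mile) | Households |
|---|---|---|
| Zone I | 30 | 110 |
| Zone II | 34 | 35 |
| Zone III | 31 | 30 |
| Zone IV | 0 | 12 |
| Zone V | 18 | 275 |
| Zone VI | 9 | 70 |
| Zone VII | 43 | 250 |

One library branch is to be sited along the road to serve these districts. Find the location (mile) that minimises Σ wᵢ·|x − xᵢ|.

x = 30

For a sum of weighted absolute distances on a line, the optimum is the weighted median (not the mean). Total weight W = 782; half-weight = 391.
Sort by position and accumulate weight:
  mile 0 (Zone IV, w=12) → cum 12
  mile 9 (Zone VI, w=70) → cum 82
  mile 18 (Zone V, w=275) → cum 357
  mile 30 (Zone I, w=110) → cum 467  ≥ 391 → median here
  mile 31 (Zone III, w=30) → cum 497
  mile 34 (Zone II, w=35) → cum 532
  mile 43 (Zone VII, w=250) → cum 782
Optimal location: mile 30.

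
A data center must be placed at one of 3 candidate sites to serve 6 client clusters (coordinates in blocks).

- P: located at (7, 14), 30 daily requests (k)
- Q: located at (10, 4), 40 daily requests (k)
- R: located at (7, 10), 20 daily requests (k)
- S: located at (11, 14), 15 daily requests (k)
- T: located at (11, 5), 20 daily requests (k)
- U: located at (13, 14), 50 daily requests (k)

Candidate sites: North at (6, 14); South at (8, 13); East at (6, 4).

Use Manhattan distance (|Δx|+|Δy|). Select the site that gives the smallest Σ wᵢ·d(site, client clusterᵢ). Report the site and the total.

Total weighted distance at each candidate:
  North (6, 14): total = 1395
  South (8, 13): total = 1160
  East (6, 4): total = 1825
Minimum is at South with total 1160 blocks.

South, total 1160 blocks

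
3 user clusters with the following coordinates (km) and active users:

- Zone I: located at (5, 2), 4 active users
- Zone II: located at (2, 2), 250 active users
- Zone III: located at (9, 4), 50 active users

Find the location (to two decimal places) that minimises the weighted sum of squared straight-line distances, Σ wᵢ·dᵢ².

(3.19, 2.33)

The minimiser of Σwᵢ‖p−pᵢ‖² is the weighted centroid p* = (Σwᵢpᵢ)/(Σwᵢ).
Σwᵢ = 304.
Σwᵢxᵢ = 4·5 + 250·2 + 50·9 = 970.
Σwᵢyᵢ = 4·2 + 250·2 + 50·4 = 708.
x* = 970/304 = 3.19, y* = 708/304 = 2.33.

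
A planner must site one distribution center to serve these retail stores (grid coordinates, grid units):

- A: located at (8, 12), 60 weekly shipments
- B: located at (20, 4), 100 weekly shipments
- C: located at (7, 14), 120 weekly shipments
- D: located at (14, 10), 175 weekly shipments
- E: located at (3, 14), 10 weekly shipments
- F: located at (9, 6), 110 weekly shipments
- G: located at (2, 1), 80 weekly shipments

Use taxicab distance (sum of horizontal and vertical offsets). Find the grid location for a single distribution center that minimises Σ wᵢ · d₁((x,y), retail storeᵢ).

Manhattan distance separates: Σwᵢ(|x−xᵢ|+|y−yᵢ|) = Σwᵢ|x−xᵢ| + Σwᵢ|y−yᵢ|, so x and y are optimised independently as 1-D weighted medians.
Total weight W = 655; half = 327.5.
x-coordinate, sorted with cumulative weight:
  x=2 (G, w=80) cum 80
  x=3 (E, w=10) cum 90
  x=7 (C, w=120) cum 210
  x=8 (A, w=60) cum 270
  x=9 (F, w=110) cum 380  ← median
  x=14 (D, w=175) cum 555
  x=20 (B, w=100) cum 655
⇒ x* = 9
y-coordinate, sorted with cumulative weight:
  y=1 (G, w=80) cum 80
  y=4 (B, w=100) cum 180
  y=6 (F, w=110) cum 290
  y=10 (D, w=175) cum 465  ← median
  y=12 (A, w=60) cum 525
  y=14 (C, w=120) cum 645
  y=14 (E, w=10) cum 655
⇒ y* = 10

(9, 10)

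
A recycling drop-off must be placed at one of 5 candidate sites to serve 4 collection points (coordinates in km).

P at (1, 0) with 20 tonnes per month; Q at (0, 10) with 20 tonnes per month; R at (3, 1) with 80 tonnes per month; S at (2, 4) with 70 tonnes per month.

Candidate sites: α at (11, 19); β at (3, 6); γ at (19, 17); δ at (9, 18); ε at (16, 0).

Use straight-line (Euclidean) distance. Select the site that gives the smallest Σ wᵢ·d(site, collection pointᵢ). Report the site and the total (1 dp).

β, total 783.0 km

Total weighted distance at each candidate:
  α (11, 19): total = 3514.0
  β (3, 6): total = 783.0
  γ (19, 17): total = 4208.4
  δ (9, 18): total = 3172.7
  ε (16, 0): total = 2739.6
Minimum is at β with total 783.0 km.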